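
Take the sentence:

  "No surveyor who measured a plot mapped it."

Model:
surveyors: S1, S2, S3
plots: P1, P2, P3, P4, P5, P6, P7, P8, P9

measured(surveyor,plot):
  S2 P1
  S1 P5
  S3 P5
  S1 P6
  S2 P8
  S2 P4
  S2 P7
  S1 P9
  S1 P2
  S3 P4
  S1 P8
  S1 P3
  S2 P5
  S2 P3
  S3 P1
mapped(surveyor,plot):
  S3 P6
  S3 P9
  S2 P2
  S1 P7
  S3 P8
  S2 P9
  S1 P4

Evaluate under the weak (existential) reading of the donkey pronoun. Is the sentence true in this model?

True

"it" takes "a plot" as antecedent — a donkey pronoun bound across the clause boundary.
Truth condition: for no (s,p) with measured(s,p) does mapped(s,p) hold.
Restrictor pairs — does the scope hold? (S1,P2):fails  (S1,P3):fails  (S1,P5):fails  (S1,P6):fails  (S1,P8):fails  (S1,P9):fails  (S2,P1):fails  (S2,P3):fails  (S2,P4):fails  (S2,P5):fails  (S2,P7):fails  (S2,P8):fails  (S3,P1):fails  (S3,P4):fails  (S3,P5):fails
Scope holds for no restrictor pair, so the sentence is true.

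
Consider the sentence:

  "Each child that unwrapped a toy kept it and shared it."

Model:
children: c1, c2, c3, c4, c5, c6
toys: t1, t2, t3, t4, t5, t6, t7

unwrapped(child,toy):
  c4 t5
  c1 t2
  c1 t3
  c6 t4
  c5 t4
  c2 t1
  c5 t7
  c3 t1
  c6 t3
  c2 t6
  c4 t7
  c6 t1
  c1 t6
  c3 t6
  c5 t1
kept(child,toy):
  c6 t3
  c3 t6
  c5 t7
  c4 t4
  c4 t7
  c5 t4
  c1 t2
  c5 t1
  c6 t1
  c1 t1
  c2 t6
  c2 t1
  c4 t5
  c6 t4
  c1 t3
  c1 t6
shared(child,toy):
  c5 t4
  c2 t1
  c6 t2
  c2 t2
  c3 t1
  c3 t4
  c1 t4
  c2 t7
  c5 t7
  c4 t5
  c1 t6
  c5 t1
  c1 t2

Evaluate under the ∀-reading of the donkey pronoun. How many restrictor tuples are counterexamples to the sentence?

"it" takes "a toy" as antecedent — a donkey pronoun bound across the clause boundary.
Strong reading: for every (c,t) with unwrapped(c,t), kept(c,t) ∧ shared(c,t).
Restrictor pairs: (c1,t2) ✓  (c1,t3) ✗  (c1,t6) ✓  (c2,t1) ✓  (c2,t6) ✗  (c3,t1) ✗  (c3,t6) ✗  (c4,t5) ✓  (c4,t7) ✗  (c5,t1) ✓  (c5,t4) ✓  (c5,t7) ✓  (c6,t1) ✗  (c6,t3) ✗  (c6,t4) ✗
Counterexamples (restrictor pairs failing the scope): 8.

8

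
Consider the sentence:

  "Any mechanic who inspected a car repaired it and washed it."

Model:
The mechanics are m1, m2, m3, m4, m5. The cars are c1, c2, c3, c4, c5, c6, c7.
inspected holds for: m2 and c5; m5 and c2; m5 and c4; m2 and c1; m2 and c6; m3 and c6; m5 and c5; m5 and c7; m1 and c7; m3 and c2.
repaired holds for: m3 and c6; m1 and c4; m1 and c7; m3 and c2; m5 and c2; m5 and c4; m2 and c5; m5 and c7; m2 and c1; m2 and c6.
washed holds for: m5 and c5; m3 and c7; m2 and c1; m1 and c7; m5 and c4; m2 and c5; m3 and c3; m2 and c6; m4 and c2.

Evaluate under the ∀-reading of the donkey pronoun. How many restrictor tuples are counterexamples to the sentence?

"it" takes "a car" as antecedent — a donkey pronoun bound across the clause boundary.
Strong reading: for every (m,c) with inspected(m,c), repaired(m,c) ∧ washed(m,c).
Restrictor pairs: (m1,c7) ✓  (m2,c1) ✓  (m2,c5) ✓  (m2,c6) ✓  (m3,c2) ✗  (m3,c6) ✗  (m5,c2) ✗  (m5,c4) ✓  (m5,c5) ✗  (m5,c7) ✗
Counterexamples (restrictor pairs failing the scope): 5.

5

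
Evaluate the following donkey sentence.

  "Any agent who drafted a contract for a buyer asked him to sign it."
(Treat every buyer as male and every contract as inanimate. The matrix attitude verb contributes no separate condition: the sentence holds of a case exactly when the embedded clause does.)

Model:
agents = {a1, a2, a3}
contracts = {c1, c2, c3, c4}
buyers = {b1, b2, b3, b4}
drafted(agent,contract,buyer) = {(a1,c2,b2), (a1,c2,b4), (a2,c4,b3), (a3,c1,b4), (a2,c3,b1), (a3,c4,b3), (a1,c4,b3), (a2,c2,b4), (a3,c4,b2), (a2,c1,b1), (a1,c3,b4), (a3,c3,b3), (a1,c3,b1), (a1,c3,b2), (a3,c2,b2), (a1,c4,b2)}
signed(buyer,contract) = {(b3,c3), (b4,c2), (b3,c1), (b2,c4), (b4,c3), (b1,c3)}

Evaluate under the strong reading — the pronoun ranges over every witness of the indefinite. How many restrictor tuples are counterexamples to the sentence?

"him" takes "a buyer" as antecedent and "it" takes "a contract"; both are donkey pronouns co-varying with the restrictor.
Strong reading: for every (a,c,b) with drafted(a,c,b), signed(b,c).
Restrictor triples: (a1,c2,b2)→signed(b2,c2) ✗  (a1,c2,b4)→signed(b4,c2) ✓  (a1,c3,b1)→signed(b1,c3) ✓  (a1,c3,b2)→signed(b2,c3) ✗  (a1,c3,b4)→signed(b4,c3) ✓  (a1,c4,b2)→signed(b2,c4) ✓  (a1,c4,b3)→signed(b3,c4) ✗  (a2,c1,b1)→signed(b1,c1) ✗  (a2,c2,b4)→signed(b4,c2) ✓  (a2,c3,b1)→signed(b1,c3) ✓  (a2,c4,b3)→signed(b3,c4) ✗  (a3,c1,b4)→signed(b4,c1) ✗  (a3,c2,b2)→signed(b2,c2) ✗  (a3,c3,b3)→signed(b3,c3) ✓  (a3,c4,b2)→signed(b2,c4) ✓  (a3,c4,b3)→signed(b3,c4) ✗
Counterexamples (restrictor triples failing the scope): 8.

8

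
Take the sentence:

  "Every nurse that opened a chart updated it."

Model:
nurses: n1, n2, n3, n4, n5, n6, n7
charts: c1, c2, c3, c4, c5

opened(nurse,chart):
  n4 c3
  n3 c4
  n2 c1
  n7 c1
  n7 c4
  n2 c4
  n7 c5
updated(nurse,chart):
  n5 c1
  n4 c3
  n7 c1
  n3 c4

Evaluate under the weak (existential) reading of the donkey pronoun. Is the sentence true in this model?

False

"it" takes "a chart" as antecedent — a donkey pronoun bound across the clause boundary.
Weak reading: every nurse n with some opened-chart has at least one opened-chart c such that updated(n,c).
Per nurse: n2:✗  n3:✓  n4:✓  n7:✓
n2 has no witness among its opened-charts.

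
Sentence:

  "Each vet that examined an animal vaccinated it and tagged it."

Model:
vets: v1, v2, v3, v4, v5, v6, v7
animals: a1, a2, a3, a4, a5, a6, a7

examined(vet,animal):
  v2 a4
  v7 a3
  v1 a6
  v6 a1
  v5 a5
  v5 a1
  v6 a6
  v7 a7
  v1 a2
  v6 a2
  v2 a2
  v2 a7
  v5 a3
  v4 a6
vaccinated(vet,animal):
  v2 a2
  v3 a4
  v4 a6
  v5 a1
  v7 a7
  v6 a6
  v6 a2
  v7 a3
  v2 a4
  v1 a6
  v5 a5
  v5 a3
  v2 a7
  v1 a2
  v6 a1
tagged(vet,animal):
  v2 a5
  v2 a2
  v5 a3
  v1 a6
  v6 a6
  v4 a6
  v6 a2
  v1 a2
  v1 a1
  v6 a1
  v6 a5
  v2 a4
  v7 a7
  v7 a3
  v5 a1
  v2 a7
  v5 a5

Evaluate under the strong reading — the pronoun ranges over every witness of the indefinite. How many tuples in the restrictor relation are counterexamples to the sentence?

"it" takes "an animal" as antecedent — a donkey pronoun bound across the clause boundary.
Strong reading: for every (v,a) with examined(v,a), vaccinated(v,a) ∧ tagged(v,a).
Restrictor pairs: (v1,a2) ✓  (v1,a6) ✓  (v2,a2) ✓  (v2,a4) ✓  (v2,a7) ✓  (v4,a6) ✓  (v5,a1) ✓  (v5,a3) ✓  (v5,a5) ✓  (v6,a1) ✓  (v6,a2) ✓  (v6,a6) ✓  (v7,a3) ✓  (v7,a7) ✓
Counterexamples (restrictor pairs failing the scope): 0.

0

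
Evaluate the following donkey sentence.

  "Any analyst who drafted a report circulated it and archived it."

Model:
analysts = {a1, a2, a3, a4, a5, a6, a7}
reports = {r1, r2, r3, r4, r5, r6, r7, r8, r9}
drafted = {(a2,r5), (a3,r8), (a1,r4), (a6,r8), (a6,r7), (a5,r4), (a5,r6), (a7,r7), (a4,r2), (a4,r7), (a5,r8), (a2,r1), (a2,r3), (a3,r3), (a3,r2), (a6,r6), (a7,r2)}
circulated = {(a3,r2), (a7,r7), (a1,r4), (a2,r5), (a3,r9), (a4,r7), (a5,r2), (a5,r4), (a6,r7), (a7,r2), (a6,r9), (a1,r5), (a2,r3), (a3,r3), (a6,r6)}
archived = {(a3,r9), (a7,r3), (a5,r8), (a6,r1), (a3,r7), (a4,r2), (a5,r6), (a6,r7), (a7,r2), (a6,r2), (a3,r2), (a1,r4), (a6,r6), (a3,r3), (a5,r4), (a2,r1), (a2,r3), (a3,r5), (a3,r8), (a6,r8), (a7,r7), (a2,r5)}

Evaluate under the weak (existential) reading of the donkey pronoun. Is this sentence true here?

False

"it" takes "a report" as antecedent — a donkey pronoun bound across the clause boundary.
Weak reading: every analyst a with some drafted-report has at least one drafted-report r such that circulated(a,r) ∧ archived(a,r).
Per analyst: a1:✓  a2:✓  a3:✓  a4:✗  a5:✓  a6:✓  a7:✓
a4 has no witness among its drafted-reports.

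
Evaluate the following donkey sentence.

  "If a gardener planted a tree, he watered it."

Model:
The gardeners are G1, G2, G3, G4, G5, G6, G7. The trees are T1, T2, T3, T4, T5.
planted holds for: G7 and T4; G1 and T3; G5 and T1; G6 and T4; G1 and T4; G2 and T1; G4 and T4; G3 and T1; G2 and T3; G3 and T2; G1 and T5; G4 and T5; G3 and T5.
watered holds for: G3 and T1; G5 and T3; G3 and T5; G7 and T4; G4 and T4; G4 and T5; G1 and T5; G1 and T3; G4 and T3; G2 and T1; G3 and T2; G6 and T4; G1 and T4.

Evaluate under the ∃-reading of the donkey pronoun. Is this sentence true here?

False

"it" takes "a tree" as antecedent — a donkey pronoun bound across the clause boundary.
Weak reading: every gardener g with some planted-tree has at least one planted-tree t such that watered(g,t).
Per gardener: G1:✓  G2:✓  G3:✓  G4:✓  G5:✗  G6:✓  G7:✓
G5 has no witness among its planted-trees.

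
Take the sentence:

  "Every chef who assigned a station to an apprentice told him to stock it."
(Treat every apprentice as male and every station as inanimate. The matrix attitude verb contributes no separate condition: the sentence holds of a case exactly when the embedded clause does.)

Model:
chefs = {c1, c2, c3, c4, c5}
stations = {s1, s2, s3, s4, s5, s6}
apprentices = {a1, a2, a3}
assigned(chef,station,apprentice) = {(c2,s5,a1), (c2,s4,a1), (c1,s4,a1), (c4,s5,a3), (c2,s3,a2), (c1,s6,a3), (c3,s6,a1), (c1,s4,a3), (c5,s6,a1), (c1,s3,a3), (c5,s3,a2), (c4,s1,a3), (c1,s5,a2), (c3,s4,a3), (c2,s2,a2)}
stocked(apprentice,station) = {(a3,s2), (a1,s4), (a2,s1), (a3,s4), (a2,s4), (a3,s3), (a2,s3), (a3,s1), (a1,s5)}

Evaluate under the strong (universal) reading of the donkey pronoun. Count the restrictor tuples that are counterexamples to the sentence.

6

"him" takes "an apprentice" as antecedent and "it" takes "a station"; both are donkey pronouns co-varying with the restrictor.
Strong reading: for every (c,s,a) with assigned(c,s,a), stocked(a,s).
Restrictor triples: (c1,s3,a3)→stocked(a3,s3) ✓  (c1,s4,a1)→stocked(a1,s4) ✓  (c1,s4,a3)→stocked(a3,s4) ✓  (c1,s5,a2)→stocked(a2,s5) ✗  (c1,s6,a3)→stocked(a3,s6) ✗  (c2,s2,a2)→stocked(a2,s2) ✗  (c2,s3,a2)→stocked(a2,s3) ✓  (c2,s4,a1)→stocked(a1,s4) ✓  (c2,s5,a1)→stocked(a1,s5) ✓  (c3,s4,a3)→stocked(a3,s4) ✓  (c3,s6,a1)→stocked(a1,s6) ✗  (c4,s1,a3)→stocked(a3,s1) ✓  (c4,s5,a3)→stocked(a3,s5) ✗  (c5,s3,a2)→stocked(a2,s3) ✓  (c5,s6,a1)→stocked(a1,s6) ✗
Counterexamples (restrictor triples failing the scope): 6.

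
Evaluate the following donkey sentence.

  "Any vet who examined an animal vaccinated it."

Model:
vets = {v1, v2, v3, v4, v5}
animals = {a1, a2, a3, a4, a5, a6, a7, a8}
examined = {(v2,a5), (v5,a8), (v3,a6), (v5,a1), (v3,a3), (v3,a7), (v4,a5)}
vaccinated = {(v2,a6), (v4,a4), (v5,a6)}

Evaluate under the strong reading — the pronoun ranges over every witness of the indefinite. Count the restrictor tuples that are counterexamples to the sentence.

7

"it" takes "an animal" as antecedent — a donkey pronoun bound across the clause boundary.
Strong reading: for every (v,a) with examined(v,a), vaccinated(v,a).
Restrictor pairs: (v2,a5) ✗  (v3,a3) ✗  (v3,a6) ✗  (v3,a7) ✗  (v4,a5) ✗  (v5,a1) ✗  (v5,a8) ✗
Counterexamples (restrictor pairs failing the scope): 7.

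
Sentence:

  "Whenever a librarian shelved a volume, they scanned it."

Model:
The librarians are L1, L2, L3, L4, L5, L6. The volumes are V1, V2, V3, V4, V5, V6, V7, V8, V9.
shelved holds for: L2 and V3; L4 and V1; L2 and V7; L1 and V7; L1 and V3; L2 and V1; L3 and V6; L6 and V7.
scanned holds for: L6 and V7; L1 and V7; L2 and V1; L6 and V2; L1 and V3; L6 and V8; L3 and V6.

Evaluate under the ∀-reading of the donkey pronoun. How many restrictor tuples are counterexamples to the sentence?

3

"it" takes "a volume" as antecedent — a donkey pronoun bound across the clause boundary.
Strong reading: for every (l,v) with shelved(l,v), scanned(l,v).
Restrictor pairs: (L1,V3) ✓  (L1,V7) ✓  (L2,V1) ✓  (L2,V3) ✗  (L2,V7) ✗  (L3,V6) ✓  (L4,V1) ✗  (L6,V7) ✓
Counterexamples (restrictor pairs failing the scope): 3.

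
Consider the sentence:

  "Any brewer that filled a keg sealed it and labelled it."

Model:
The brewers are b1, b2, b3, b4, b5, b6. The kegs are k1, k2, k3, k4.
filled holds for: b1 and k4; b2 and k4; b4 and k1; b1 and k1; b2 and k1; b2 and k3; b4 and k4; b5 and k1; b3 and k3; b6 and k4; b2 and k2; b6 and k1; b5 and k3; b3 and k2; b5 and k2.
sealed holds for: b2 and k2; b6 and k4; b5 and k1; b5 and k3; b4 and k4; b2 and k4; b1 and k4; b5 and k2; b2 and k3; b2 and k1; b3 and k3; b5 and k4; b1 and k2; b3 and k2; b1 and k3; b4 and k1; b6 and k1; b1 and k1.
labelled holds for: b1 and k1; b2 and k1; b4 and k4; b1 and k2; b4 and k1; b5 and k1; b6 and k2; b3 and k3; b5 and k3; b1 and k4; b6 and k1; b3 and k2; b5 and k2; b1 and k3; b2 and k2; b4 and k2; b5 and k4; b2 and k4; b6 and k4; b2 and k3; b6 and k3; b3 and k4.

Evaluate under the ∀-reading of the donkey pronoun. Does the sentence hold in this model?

True

"it" takes "a keg" as antecedent — a donkey pronoun bound across the clause boundary.
Strong reading: for every (b,k) with filled(b,k), sealed(b,k) ∧ labelled(b,k).
Restrictor pairs: (b1,k1) ✓  (b1,k4) ✓  (b2,k1) ✓  (b2,k2) ✓  (b2,k3) ✓  (b2,k4) ✓  (b3,k2) ✓  (b3,k3) ✓  (b4,k1) ✓  (b4,k4) ✓  (b5,k1) ✓  (b5,k2) ✓  (b5,k3) ✓  (b6,k1) ✓  (b6,k4) ✓
Every restrictor pair satisfies the scope.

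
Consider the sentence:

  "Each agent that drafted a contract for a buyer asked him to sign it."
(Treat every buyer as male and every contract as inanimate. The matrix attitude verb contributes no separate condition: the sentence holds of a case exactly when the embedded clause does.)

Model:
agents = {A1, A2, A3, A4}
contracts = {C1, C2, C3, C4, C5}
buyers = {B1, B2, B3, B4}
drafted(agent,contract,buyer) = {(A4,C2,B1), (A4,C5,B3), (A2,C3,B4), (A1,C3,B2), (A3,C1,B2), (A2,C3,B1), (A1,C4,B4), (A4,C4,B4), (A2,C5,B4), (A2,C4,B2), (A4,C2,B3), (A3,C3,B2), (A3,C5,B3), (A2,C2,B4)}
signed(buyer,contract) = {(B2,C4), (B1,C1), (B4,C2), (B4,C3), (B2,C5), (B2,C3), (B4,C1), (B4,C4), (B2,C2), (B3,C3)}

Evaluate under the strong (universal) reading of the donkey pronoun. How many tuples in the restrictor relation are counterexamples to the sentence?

7

"him" takes "a buyer" as antecedent and "it" takes "a contract"; both are donkey pronouns co-varying with the restrictor.
Strong reading: for every (a,c,b) with drafted(a,c,b), signed(b,c).
Restrictor triples: (A1,C3,B2)→signed(B2,C3) ✓  (A1,C4,B4)→signed(B4,C4) ✓  (A2,C2,B4)→signed(B4,C2) ✓  (A2,C3,B1)→signed(B1,C3) ✗  (A2,C3,B4)→signed(B4,C3) ✓  (A2,C4,B2)→signed(B2,C4) ✓  (A2,C5,B4)→signed(B4,C5) ✗  (A3,C1,B2)→signed(B2,C1) ✗  (A3,C3,B2)→signed(B2,C3) ✓  (A3,C5,B3)→signed(B3,C5) ✗  (A4,C2,B1)→signed(B1,C2) ✗  (A4,C2,B3)→signed(B3,C2) ✗  (A4,C4,B4)→signed(B4,C4) ✓  (A4,C5,B3)→signed(B3,C5) ✗
Counterexamples (restrictor triples failing the scope): 7.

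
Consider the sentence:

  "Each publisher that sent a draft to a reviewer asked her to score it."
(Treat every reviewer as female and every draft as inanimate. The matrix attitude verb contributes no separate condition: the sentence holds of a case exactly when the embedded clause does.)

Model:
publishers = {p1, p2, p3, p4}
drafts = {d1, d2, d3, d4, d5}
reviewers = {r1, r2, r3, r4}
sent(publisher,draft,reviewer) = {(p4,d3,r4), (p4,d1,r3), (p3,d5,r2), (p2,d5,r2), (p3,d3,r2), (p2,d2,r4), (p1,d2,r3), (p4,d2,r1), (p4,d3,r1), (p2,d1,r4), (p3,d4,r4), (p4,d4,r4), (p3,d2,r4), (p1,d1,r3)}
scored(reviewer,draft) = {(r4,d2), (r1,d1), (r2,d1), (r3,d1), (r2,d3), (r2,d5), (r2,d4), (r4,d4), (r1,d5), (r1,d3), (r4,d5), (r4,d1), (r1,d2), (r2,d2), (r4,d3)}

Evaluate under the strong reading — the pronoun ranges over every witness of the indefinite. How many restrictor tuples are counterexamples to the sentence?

1

"her" takes "a reviewer" as antecedent and "it" takes "a draft"; both are donkey pronouns co-varying with the restrictor.
Strong reading: for every (p,d,r) with sent(p,d,r), scored(r,d).
Restrictor triples: (p1,d1,r3)→scored(r3,d1) ✓  (p1,d2,r3)→scored(r3,d2) ✗  (p2,d1,r4)→scored(r4,d1) ✓  (p2,d2,r4)→scored(r4,d2) ✓  (p2,d5,r2)→scored(r2,d5) ✓  (p3,d2,r4)→scored(r4,d2) ✓  (p3,d3,r2)→scored(r2,d3) ✓  (p3,d4,r4)→scored(r4,d4) ✓  (p3,d5,r2)→scored(r2,d5) ✓  (p4,d1,r3)→scored(r3,d1) ✓  (p4,d2,r1)→scored(r1,d2) ✓  (p4,d3,r1)→scored(r1,d3) ✓  (p4,d3,r4)→scored(r4,d3) ✓  (p4,d4,r4)→scored(r4,d4) ✓
Counterexamples (restrictor triples failing the scope): 1.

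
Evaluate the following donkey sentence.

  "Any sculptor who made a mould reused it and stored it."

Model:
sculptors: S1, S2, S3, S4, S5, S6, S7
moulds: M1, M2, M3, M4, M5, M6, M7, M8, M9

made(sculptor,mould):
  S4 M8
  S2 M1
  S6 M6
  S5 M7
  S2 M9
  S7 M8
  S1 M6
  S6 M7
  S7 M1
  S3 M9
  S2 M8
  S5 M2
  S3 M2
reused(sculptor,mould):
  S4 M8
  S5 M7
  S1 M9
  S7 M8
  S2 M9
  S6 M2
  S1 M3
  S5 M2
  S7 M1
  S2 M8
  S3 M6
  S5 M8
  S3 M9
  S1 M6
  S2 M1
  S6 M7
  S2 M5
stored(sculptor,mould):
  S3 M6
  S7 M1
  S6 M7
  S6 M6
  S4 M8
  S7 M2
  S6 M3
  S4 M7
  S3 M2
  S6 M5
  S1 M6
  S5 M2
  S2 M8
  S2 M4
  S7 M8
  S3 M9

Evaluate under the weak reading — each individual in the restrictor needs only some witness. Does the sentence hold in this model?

"it" takes "a mould" as antecedent — a donkey pronoun bound across the clause boundary.
Weak reading: every sculptor s with some made-mould has at least one made-mould m such that reused(s,m) ∧ stored(s,m).
Per sculptor: S1:✓  S2:✓  S3:✓  S4:✓  S5:✓  S6:✓  S7:✓
Every sculptor in the restrictor has a witness.

True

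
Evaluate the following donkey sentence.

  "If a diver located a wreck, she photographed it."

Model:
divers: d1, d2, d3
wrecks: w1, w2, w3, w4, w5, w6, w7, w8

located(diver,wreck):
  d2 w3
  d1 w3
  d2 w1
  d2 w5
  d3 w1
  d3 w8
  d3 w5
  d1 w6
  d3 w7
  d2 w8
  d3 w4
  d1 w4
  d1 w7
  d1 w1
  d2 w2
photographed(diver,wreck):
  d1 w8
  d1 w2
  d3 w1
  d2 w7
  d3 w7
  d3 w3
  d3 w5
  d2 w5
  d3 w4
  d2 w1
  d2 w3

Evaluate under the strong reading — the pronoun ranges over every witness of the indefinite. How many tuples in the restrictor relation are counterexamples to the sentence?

"it" takes "a wreck" as antecedent — a donkey pronoun bound across the clause boundary.
Strong reading: for every (d,w) with located(d,w), photographed(d,w).
Restrictor pairs: (d1,w1) ✗  (d1,w3) ✗  (d1,w4) ✗  (d1,w6) ✗  (d1,w7) ✗  (d2,w1) ✓  (d2,w2) ✗  (d2,w3) ✓  (d2,w5) ✓  (d2,w8) ✗  (d3,w1) ✓  (d3,w4) ✓  (d3,w5) ✓  (d3,w7) ✓  (d3,w8) ✗
Counterexamples (restrictor pairs failing the scope): 8.

8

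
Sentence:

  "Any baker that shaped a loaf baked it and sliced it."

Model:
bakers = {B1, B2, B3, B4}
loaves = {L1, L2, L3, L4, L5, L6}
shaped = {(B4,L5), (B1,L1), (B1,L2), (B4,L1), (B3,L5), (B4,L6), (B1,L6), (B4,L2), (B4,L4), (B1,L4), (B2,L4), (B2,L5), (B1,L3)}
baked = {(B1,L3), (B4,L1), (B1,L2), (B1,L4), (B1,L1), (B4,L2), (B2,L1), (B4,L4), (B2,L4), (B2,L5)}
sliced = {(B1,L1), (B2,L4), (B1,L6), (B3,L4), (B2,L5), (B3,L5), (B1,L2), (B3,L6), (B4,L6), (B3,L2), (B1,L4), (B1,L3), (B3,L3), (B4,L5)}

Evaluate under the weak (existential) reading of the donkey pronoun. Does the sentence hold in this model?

"it" takes "a loaf" as antecedent — a donkey pronoun bound across the clause boundary.
Weak reading: every baker b with some shaped-loaf has at least one shaped-loaf l such that baked(b,l) ∧ sliced(b,l).
Per baker: B1:✓  B2:✓  B3:✗  B4:✗
B3 has no witness among its shaped-loaves.

False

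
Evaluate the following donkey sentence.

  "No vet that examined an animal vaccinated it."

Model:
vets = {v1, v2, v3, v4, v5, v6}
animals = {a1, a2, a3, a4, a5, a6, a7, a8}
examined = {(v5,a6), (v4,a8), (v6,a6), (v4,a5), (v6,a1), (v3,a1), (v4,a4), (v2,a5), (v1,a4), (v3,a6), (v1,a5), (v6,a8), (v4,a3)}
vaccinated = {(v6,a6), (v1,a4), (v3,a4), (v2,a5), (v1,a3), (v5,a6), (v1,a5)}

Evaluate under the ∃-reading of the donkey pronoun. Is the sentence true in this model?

False

"it" takes "an animal" as antecedent — a donkey pronoun bound across the clause boundary.
Truth condition: for no (v,a) with examined(v,a) does vaccinated(v,a) hold.
Restrictor pairs — does the scope hold? (v1,a4):holds  (v1,a5):holds  (v2,a5):holds  (v3,a1):fails  (v3,a6):fails  (v4,a3):fails  (v4,a4):fails  (v4,a5):fails  (v4,a8):fails  (v5,a6):holds  (v6,a1):fails  (v6,a6):holds  (v6,a8):fails
Scope holds for 5 pair(s), so the sentence is false.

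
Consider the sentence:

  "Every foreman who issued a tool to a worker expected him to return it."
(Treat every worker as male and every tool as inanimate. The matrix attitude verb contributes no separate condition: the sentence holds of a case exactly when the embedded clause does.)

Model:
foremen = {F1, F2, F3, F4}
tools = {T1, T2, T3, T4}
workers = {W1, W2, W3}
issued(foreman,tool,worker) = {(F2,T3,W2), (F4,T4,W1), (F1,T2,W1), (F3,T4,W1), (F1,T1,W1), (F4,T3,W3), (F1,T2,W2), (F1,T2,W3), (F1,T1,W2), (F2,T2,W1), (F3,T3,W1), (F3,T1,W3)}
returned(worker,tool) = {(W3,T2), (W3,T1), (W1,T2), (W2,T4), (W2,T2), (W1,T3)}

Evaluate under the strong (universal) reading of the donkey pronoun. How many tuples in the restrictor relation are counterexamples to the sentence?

6

"him" takes "a worker" as antecedent and "it" takes "a tool"; both are donkey pronouns co-varying with the restrictor.
Strong reading: for every (f,t,w) with issued(f,t,w), returned(w,t).
Restrictor triples: (F1,T1,W1)→returned(W1,T1) ✗  (F1,T1,W2)→returned(W2,T1) ✗  (F1,T2,W1)→returned(W1,T2) ✓  (F1,T2,W2)→returned(W2,T2) ✓  (F1,T2,W3)→returned(W3,T2) ✓  (F2,T2,W1)→returned(W1,T2) ✓  (F2,T3,W2)→returned(W2,T3) ✗  (F3,T1,W3)→returned(W3,T1) ✓  (F3,T3,W1)→returned(W1,T3) ✓  (F3,T4,W1)→returned(W1,T4) ✗  (F4,T3,W3)→returned(W3,T3) ✗  (F4,T4,W1)→returned(W1,T4) ✗
Counterexamples (restrictor triples failing the scope): 6.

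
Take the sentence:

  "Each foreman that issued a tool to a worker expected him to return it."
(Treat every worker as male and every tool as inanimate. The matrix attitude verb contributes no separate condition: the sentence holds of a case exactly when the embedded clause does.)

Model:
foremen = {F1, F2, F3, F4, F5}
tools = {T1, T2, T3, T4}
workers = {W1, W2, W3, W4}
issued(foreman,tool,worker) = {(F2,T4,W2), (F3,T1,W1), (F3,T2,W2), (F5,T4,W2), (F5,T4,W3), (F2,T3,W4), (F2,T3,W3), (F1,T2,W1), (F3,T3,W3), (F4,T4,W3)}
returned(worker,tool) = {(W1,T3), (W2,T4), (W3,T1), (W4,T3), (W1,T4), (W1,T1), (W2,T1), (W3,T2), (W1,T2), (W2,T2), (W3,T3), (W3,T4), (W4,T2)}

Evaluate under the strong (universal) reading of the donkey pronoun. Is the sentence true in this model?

"him" takes "a worker" as antecedent and "it" takes "a tool"; both are donkey pronouns co-varying with the restrictor.
Strong reading: for every (f,t,w) with issued(f,t,w), returned(w,t).
Restrictor triples: (F1,T2,W1)→returned(W1,T2) ✓  (F2,T3,W3)→returned(W3,T3) ✓  (F2,T3,W4)→returned(W4,T3) ✓  (F2,T4,W2)→returned(W2,T4) ✓  (F3,T1,W1)→returned(W1,T1) ✓  (F3,T2,W2)→returned(W2,T2) ✓  (F3,T3,W3)→returned(W3,T3) ✓  (F4,T4,W3)→returned(W3,T4) ✓  (F5,T4,W2)→returned(W2,T4) ✓  (F5,T4,W3)→returned(W3,T4) ✓
Every restrictor triple satisfies the scope.

True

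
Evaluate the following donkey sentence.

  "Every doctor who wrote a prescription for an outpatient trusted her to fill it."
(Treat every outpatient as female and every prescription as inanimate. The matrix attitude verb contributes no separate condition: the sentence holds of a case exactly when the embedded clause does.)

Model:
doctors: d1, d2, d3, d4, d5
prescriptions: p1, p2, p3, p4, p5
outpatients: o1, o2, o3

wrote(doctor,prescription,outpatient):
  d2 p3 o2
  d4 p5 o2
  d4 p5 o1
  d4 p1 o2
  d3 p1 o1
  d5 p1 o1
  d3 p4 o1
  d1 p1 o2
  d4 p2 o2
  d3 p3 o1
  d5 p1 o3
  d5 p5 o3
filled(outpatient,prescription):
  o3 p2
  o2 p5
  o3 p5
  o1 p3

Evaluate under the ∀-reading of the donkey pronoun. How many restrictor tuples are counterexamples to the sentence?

"her" takes "an outpatient" as antecedent and "it" takes "a prescription"; both are donkey pronouns co-varying with the restrictor.
Strong reading: for every (d,p,o) with wrote(d,p,o), filled(o,p).
Restrictor triples: (d1,p1,o2)→filled(o2,p1) ✗  (d2,p3,o2)→filled(o2,p3) ✗  (d3,p1,o1)→filled(o1,p1) ✗  (d3,p3,o1)→filled(o1,p3) ✓  (d3,p4,o1)→filled(o1,p4) ✗  (d4,p1,o2)→filled(o2,p1) ✗  (d4,p2,o2)→filled(o2,p2) ✗  (d4,p5,o1)→filled(o1,p5) ✗  (d4,p5,o2)→filled(o2,p5) ✓  (d5,p1,o1)→filled(o1,p1) ✗  (d5,p1,o3)→filled(o3,p1) ✗  (d5,p5,o3)→filled(o3,p5) ✓
Counterexamples (restrictor triples failing the scope): 9.

9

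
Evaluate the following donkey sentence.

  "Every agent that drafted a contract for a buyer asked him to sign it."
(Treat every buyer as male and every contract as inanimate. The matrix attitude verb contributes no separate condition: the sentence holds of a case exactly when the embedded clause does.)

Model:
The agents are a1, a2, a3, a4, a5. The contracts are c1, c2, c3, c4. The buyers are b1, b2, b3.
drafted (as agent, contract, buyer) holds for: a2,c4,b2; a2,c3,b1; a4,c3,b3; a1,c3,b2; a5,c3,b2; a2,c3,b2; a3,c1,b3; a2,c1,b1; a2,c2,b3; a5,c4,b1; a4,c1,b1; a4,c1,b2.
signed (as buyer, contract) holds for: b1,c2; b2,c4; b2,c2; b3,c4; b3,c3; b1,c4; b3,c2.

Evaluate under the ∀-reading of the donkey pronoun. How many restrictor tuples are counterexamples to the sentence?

8

"him" takes "a buyer" as antecedent and "it" takes "a contract"; both are donkey pronouns co-varying with the restrictor.
Strong reading: for every (a,c,b) with drafted(a,c,b), signed(b,c).
Restrictor triples: (a1,c3,b2)→signed(b2,c3) ✗  (a2,c1,b1)→signed(b1,c1) ✗  (a2,c2,b3)→signed(b3,c2) ✓  (a2,c3,b1)→signed(b1,c3) ✗  (a2,c3,b2)→signed(b2,c3) ✗  (a2,c4,b2)→signed(b2,c4) ✓  (a3,c1,b3)→signed(b3,c1) ✗  (a4,c1,b1)→signed(b1,c1) ✗  (a4,c1,b2)→signed(b2,c1) ✗  (a4,c3,b3)→signed(b3,c3) ✓  (a5,c3,b2)→signed(b2,c3) ✗  (a5,c4,b1)→signed(b1,c4) ✓
Counterexamples (restrictor triples failing the scope): 8.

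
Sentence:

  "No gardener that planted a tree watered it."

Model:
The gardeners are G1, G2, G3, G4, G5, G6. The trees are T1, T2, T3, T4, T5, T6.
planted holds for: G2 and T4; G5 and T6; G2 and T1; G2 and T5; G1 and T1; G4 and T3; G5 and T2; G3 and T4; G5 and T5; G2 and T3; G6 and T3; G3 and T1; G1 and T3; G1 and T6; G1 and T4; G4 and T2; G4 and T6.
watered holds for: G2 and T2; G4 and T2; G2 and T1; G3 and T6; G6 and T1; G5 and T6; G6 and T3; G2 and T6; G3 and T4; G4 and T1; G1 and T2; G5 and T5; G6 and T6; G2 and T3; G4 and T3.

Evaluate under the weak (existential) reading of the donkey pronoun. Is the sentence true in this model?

"it" takes "a tree" as antecedent — a donkey pronoun bound across the clause boundary.
Truth condition: for no (g,t) with planted(g,t) does watered(g,t) hold.
Restrictor pairs — does the scope hold? (G1,T1):fails  (G1,T3):fails  (G1,T4):fails  (G1,T6):fails  (G2,T1):holds  (G2,T3):holds  (G2,T4):fails  (G2,T5):fails  (G3,T1):fails  (G3,T4):holds  (G4,T2):holds  (G4,T3):holds  (G4,T6):fails  (G5,T2):fails  (G5,T5):holds  (G5,T6):holds  (G6,T3):holds
Scope holds for 8 pair(s), so the sentence is false.

False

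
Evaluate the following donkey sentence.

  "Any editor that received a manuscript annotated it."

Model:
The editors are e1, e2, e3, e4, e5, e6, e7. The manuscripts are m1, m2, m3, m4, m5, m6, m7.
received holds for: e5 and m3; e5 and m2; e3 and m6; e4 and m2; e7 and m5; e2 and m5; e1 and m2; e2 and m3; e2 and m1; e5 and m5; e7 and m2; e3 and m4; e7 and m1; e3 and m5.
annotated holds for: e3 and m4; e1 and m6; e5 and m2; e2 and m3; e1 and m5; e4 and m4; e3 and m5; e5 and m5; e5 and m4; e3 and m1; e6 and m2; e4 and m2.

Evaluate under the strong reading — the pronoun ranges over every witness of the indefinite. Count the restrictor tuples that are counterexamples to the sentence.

"it" takes "a manuscript" as antecedent — a donkey pronoun bound across the clause boundary.
Strong reading: for every (e,m) with received(e,m), annotated(e,m).
Restrictor pairs: (e1,m2) ✗  (e2,m1) ✗  (e2,m3) ✓  (e2,m5) ✗  (e3,m4) ✓  (e3,m5) ✓  (e3,m6) ✗  (e4,m2) ✓  (e5,m2) ✓  (e5,m3) ✗  (e5,m5) ✓  (e7,m1) ✗  (e7,m2) ✗  (e7,m5) ✗
Counterexamples (restrictor pairs failing the scope): 8.

8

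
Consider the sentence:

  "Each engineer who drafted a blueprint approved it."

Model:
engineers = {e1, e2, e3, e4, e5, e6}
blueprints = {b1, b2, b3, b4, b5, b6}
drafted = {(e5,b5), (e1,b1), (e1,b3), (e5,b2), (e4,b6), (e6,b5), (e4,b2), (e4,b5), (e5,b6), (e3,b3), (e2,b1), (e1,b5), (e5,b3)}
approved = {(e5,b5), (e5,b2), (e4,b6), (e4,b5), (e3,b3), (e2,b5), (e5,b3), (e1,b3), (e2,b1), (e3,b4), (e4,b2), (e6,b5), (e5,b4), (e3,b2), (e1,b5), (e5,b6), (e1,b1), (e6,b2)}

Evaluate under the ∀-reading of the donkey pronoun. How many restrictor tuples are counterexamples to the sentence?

0

"it" takes "a blueprint" as antecedent — a donkey pronoun bound across the clause boundary.
Strong reading: for every (e,b) with drafted(e,b), approved(e,b).
Restrictor pairs: (e1,b1) ✓  (e1,b3) ✓  (e1,b5) ✓  (e2,b1) ✓  (e3,b3) ✓  (e4,b2) ✓  (e4,b5) ✓  (e4,b6) ✓  (e5,b2) ✓  (e5,b3) ✓  (e5,b5) ✓  (e5,b6) ✓  (e6,b5) ✓
Counterexamples (restrictor pairs failing the scope): 0.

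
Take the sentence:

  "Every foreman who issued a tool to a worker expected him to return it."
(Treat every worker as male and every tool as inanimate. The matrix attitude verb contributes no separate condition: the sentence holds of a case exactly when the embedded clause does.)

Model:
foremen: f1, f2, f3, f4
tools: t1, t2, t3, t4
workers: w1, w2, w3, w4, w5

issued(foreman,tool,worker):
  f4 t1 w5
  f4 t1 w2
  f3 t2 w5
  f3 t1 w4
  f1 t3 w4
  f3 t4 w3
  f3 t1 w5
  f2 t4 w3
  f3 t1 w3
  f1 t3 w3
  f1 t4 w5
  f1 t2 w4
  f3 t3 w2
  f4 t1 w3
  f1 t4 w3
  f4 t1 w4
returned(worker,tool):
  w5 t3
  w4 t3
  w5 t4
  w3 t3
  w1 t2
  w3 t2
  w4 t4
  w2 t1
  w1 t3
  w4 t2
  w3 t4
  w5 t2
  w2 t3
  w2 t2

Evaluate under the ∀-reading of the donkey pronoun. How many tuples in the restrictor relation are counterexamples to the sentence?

"him" takes "a worker" as antecedent and "it" takes "a tool"; both are donkey pronouns co-varying with the restrictor.
Strong reading: for every (f,t,w) with issued(f,t,w), returned(w,t).
Restrictor triples: (f1,t2,w4)→returned(w4,t2) ✓  (f1,t3,w3)→returned(w3,t3) ✓  (f1,t3,w4)→returned(w4,t3) ✓  (f1,t4,w3)→returned(w3,t4) ✓  (f1,t4,w5)→returned(w5,t4) ✓  (f2,t4,w3)→returned(w3,t4) ✓  (f3,t1,w3)→returned(w3,t1) ✗  (f3,t1,w4)→returned(w4,t1) ✗  (f3,t1,w5)→returned(w5,t1) ✗  (f3,t2,w5)→returned(w5,t2) ✓  (f3,t3,w2)→returned(w2,t3) ✓  (f3,t4,w3)→returned(w3,t4) ✓  (f4,t1,w2)→returned(w2,t1) ✓  (f4,t1,w3)→returned(w3,t1) ✗  (f4,t1,w4)→returned(w4,t1) ✗  (f4,t1,w5)→returned(w5,t1) ✗
Counterexamples (restrictor triples failing the scope): 6.

6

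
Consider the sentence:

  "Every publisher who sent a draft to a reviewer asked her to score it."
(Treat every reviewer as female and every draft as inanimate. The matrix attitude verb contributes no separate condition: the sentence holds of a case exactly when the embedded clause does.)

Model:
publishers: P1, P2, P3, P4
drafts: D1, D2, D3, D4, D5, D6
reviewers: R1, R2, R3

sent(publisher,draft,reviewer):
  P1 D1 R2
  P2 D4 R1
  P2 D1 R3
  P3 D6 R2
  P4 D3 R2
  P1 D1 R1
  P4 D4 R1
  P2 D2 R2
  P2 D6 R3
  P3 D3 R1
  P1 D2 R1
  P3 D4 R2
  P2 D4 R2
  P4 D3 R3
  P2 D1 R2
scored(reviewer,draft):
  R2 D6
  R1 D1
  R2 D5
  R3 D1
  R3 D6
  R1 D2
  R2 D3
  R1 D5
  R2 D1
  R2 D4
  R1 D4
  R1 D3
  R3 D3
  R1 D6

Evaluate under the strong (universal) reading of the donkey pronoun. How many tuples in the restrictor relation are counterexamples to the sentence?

"her" takes "a reviewer" as antecedent and "it" takes "a draft"; both are donkey pronouns co-varying with the restrictor.
Strong reading: for every (p,d,r) with sent(p,d,r), scored(r,d).
Restrictor triples: (P1,D1,R1)→scored(R1,D1) ✓  (P1,D1,R2)→scored(R2,D1) ✓  (P1,D2,R1)→scored(R1,D2) ✓  (P2,D1,R2)→scored(R2,D1) ✓  (P2,D1,R3)→scored(R3,D1) ✓  (P2,D2,R2)→scored(R2,D2) ✗  (P2,D4,R1)→scored(R1,D4) ✓  (P2,D4,R2)→scored(R2,D4) ✓  (P2,D6,R3)→scored(R3,D6) ✓  (P3,D3,R1)→scored(R1,D3) ✓  (P3,D4,R2)→scored(R2,D4) ✓  (P3,D6,R2)→scored(R2,D6) ✓  (P4,D3,R2)→scored(R2,D3) ✓  (P4,D3,R3)→scored(R3,D3) ✓  (P4,D4,R1)→scored(R1,D4) ✓
Counterexamples (restrictor triples failing the scope): 1.

1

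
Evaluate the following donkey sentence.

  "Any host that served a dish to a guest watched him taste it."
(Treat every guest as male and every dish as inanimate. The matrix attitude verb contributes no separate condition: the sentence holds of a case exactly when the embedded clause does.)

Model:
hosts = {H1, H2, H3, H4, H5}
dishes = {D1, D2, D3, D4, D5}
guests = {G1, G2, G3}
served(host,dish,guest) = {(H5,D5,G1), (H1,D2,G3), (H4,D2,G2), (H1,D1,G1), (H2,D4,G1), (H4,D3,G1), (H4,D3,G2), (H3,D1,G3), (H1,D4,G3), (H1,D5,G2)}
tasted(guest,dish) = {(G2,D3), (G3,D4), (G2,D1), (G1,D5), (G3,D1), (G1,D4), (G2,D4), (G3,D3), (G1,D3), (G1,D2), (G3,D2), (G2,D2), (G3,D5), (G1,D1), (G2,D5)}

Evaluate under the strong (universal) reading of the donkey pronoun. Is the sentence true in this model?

True

"him" takes "a guest" as antecedent and "it" takes "a dish"; both are donkey pronouns co-varying with the restrictor.
Strong reading: for every (h,d,g) with served(h,d,g), tasted(g,d).
Restrictor triples: (H1,D1,G1)→tasted(G1,D1) ✓  (H1,D2,G3)→tasted(G3,D2) ✓  (H1,D4,G3)→tasted(G3,D4) ✓  (H1,D5,G2)→tasted(G2,D5) ✓  (H2,D4,G1)→tasted(G1,D4) ✓  (H3,D1,G3)→tasted(G3,D1) ✓  (H4,D2,G2)→tasted(G2,D2) ✓  (H4,D3,G1)→tasted(G1,D3) ✓  (H4,D3,G2)→tasted(G2,D3) ✓  (H5,D5,G1)→tasted(G1,D5) ✓
Every restrictor triple satisfies the scope.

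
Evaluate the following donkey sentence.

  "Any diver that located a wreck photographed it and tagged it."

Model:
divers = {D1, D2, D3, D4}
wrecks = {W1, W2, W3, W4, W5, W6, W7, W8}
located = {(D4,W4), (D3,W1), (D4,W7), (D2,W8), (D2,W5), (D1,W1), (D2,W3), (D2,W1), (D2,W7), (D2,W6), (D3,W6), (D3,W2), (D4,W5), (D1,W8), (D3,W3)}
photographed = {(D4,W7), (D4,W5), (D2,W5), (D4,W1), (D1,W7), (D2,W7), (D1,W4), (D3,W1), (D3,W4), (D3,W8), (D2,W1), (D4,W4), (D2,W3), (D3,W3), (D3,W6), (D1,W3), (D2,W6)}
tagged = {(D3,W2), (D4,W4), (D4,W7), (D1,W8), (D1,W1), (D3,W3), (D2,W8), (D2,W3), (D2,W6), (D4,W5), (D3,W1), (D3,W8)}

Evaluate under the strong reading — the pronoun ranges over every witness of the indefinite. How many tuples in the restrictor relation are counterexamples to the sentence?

"it" takes "a wreck" as antecedent — a donkey pronoun bound across the clause boundary.
Strong reading: for every (d,w) with located(d,w), photographed(d,w) ∧ tagged(d,w).
Restrictor pairs: (D1,W1) ✗  (D1,W8) ✗  (D2,W1) ✗  (D2,W3) ✓  (D2,W5) ✗  (D2,W6) ✓  (D2,W7) ✗  (D2,W8) ✗  (D3,W1) ✓  (D3,W2) ✗  (D3,W3) ✓  (D3,W6) ✗  (D4,W4) ✓  (D4,W5) ✓  (D4,W7) ✓
Counterexamples (restrictor pairs failing the scope): 8.

8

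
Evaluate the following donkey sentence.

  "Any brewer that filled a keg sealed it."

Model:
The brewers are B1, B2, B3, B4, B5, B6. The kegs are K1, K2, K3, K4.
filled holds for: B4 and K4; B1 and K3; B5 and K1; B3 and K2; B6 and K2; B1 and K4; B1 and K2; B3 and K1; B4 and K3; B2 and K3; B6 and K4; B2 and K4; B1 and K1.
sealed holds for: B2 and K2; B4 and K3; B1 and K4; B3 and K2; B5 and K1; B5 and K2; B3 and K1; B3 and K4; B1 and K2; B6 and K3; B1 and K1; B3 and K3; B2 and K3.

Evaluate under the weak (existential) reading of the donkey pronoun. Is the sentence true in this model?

False

"it" takes "a keg" as antecedent — a donkey pronoun bound across the clause boundary.
Weak reading: every brewer b with some filled-keg has at least one filled-keg k such that sealed(b,k).
Per brewer: B1:✓  B2:✓  B3:✓  B4:✓  B5:✓  B6:✗
B6 has no witness among its filled-kegs.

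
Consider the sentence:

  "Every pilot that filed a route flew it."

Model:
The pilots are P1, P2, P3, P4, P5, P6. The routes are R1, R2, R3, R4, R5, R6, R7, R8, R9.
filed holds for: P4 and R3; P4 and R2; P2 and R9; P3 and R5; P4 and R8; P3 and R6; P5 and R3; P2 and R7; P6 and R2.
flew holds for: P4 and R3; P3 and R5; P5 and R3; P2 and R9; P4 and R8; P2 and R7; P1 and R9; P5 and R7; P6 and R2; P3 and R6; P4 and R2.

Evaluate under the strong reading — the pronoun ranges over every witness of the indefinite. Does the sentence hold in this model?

"it" takes "a route" as antecedent — a donkey pronoun bound across the clause boundary.
Strong reading: for every (p,r) with filed(p,r), flew(p,r).
Restrictor pairs: (P2,R7) ✓  (P2,R9) ✓  (P3,R5) ✓  (P3,R6) ✓  (P4,R2) ✓  (P4,R3) ✓  (P4,R8) ✓  (P5,R3) ✓  (P6,R2) ✓
Every restrictor pair satisfies the scope.

True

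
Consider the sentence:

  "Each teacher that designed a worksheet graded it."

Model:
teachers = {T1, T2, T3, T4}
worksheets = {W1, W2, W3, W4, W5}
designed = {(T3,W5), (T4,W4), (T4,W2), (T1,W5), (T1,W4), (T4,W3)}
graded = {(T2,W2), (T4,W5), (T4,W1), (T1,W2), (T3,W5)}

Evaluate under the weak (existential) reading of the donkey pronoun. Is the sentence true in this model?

"it" takes "a worksheet" as antecedent — a donkey pronoun bound across the clause boundary.
Weak reading: every teacher t with some designed-worksheet has at least one designed-worksheet w such that graded(t,w).
Per teacher: T1:✗  T3:✓  T4:✗
T1 has no witness among its designed-worksheets.

False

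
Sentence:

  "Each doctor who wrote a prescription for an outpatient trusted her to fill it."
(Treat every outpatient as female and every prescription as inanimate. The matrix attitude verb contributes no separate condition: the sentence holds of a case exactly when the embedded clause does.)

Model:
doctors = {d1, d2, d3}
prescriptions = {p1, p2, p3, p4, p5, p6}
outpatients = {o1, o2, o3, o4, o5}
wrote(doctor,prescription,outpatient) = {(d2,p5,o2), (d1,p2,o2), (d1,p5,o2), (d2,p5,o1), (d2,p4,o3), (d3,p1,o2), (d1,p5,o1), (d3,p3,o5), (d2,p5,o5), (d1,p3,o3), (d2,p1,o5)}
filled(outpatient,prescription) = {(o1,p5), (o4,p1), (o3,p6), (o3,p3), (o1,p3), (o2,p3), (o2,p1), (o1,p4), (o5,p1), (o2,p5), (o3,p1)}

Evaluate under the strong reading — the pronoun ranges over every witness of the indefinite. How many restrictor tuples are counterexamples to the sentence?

4

"her" takes "an outpatient" as antecedent and "it" takes "a prescription"; both are donkey pronouns co-varying with the restrictor.
Strong reading: for every (d,p,o) with wrote(d,p,o), filled(o,p).
Restrictor triples: (d1,p2,o2)→filled(o2,p2) ✗  (d1,p3,o3)→filled(o3,p3) ✓  (d1,p5,o1)→filled(o1,p5) ✓  (d1,p5,o2)→filled(o2,p5) ✓  (d2,p1,o5)→filled(o5,p1) ✓  (d2,p4,o3)→filled(o3,p4) ✗  (d2,p5,o1)→filled(o1,p5) ✓  (d2,p5,o2)→filled(o2,p5) ✓  (d2,p5,o5)→filled(o5,p5) ✗  (d3,p1,o2)→filled(o2,p1) ✓  (d3,p3,o5)→filled(o5,p3) ✗
Counterexamples (restrictor triples failing the scope): 4.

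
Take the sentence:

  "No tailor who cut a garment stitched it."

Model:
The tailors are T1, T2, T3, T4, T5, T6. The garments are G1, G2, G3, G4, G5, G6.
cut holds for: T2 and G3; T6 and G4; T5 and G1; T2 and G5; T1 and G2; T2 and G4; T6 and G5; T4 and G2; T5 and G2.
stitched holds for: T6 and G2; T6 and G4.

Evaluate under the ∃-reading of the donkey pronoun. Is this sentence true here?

False

"it" takes "a garment" as antecedent — a donkey pronoun bound across the clause boundary.
Truth condition: for no (t,g) with cut(t,g) does stitched(t,g) hold.
Restrictor pairs — does the scope hold? (T1,G2):fails  (T2,G3):fails  (T2,G4):fails  (T2,G5):fails  (T4,G2):fails  (T5,G1):fails  (T5,G2):fails  (T6,G4):holds  (T6,G5):fails
Scope holds for 1 pair(s), so the sentence is false.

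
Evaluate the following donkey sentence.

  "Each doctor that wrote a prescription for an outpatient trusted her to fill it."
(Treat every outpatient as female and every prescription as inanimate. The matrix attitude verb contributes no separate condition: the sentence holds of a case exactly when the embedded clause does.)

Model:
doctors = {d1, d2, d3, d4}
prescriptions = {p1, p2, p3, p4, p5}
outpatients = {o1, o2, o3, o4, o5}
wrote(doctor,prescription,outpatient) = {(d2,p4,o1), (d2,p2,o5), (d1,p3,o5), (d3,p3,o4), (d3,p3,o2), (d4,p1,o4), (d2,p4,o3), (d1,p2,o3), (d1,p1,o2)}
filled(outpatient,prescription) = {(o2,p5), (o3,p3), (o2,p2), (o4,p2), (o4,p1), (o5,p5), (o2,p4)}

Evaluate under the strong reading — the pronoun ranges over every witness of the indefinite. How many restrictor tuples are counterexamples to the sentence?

"her" takes "an outpatient" as antecedent and "it" takes "a prescription"; both are donkey pronouns co-varying with the restrictor.
Strong reading: for every (d,p,o) with wrote(d,p,o), filled(o,p).
Restrictor triples: (d1,p1,o2)→filled(o2,p1) ✗  (d1,p2,o3)→filled(o3,p2) ✗  (d1,p3,o5)→filled(o5,p3) ✗  (d2,p2,o5)→filled(o5,p2) ✗  (d2,p4,o1)→filled(o1,p4) ✗  (d2,p4,o3)→filled(o3,p4) ✗  (d3,p3,o2)→filled(o2,p3) ✗  (d3,p3,o4)→filled(o4,p3) ✗  (d4,p1,o4)→filled(o4,p1) ✓
Counterexamples (restrictor triples failing the scope): 8.

8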